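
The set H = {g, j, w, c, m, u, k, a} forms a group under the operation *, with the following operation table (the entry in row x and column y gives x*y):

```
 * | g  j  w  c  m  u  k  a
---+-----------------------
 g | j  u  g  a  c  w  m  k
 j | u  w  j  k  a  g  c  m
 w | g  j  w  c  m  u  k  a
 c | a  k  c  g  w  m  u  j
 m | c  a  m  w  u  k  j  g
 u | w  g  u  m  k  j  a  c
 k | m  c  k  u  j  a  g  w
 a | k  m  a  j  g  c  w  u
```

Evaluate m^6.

g

m^1 = m
m^2 = m*m = u
m^3 = u*m = k
m^4 = k*m = j
m^5 = j*m = a
m^6 = a*m = g
(Structurally, H here is isomorphic to the cyclic group Z_8.)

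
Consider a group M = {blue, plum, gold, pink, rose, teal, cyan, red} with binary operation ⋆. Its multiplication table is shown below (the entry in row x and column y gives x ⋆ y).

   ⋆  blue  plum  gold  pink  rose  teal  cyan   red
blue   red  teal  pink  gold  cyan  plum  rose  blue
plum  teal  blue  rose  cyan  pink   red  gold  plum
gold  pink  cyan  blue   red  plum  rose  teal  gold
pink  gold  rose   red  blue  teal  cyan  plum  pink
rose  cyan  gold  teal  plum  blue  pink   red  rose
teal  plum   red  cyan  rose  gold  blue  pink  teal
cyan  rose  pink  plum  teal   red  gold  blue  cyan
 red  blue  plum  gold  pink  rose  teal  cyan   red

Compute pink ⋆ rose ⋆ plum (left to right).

red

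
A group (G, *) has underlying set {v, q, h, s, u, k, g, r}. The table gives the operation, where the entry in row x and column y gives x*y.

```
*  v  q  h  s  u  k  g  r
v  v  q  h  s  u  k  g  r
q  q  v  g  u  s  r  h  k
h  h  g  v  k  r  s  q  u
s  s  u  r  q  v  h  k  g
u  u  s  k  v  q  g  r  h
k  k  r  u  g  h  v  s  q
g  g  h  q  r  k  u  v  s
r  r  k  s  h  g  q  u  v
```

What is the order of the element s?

The identity element is v (its row matches the header).
s^1 = s
s^2 = s*s = q
s^3 = q*s = u
s^4 = u*s = v
The first power of s equal to the identity is s^4, so ord(s) = 4.

4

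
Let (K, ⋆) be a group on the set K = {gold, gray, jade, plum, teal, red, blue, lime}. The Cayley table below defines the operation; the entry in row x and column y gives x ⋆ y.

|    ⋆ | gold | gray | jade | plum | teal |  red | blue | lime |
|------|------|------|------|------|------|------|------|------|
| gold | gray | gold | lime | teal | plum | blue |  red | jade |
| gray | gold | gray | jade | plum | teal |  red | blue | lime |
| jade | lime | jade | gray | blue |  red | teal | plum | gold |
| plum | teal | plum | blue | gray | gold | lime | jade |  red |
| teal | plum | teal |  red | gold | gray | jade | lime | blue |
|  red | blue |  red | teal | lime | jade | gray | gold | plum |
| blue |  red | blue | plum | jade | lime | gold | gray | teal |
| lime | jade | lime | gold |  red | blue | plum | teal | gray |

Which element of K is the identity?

gray

The identity e satisfies e ⋆ x = x for all x, so its row in the table reproduces the column headers.
Row gray reads: gold, gray, jade, plum, teal, red, blue, lime — exactly the header order. So gray is the identity.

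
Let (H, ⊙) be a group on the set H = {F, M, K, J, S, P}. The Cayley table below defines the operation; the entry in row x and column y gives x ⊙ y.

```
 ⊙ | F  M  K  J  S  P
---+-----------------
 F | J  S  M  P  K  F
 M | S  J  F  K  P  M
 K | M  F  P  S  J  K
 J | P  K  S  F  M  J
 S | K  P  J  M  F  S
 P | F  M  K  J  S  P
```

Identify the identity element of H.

The identity e satisfies e ⊙ x = x for all x, so its row in the table reproduces the column headers.
Row P reads: F, M, K, J, S, P — exactly the header order. So P is the identity.
(Structurally, H here is isomorphic to the cyclic group Z_6.)

P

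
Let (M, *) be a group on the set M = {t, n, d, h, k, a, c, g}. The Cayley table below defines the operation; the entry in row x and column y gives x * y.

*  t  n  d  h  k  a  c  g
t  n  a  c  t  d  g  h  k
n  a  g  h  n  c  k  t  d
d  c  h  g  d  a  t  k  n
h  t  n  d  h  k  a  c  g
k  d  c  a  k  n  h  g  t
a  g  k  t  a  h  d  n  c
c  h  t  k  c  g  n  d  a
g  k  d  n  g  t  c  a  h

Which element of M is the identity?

h

The identity e satisfies e * x = x for all x, so its row in the table reproduces the column headers.
Row h reads: t, n, d, h, k, a, c, g — exactly the header order. So h is the identity.
(Structurally, M here is isomorphic to the cyclic group Z_8.)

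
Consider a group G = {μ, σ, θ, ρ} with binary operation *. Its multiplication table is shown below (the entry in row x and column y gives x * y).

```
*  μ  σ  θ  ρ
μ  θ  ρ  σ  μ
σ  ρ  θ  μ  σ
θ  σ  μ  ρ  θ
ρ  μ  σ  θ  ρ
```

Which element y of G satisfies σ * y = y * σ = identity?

First locate the identity: row ρ matches the header, so ρ is the identity.
Scan row σ for ρ: σ * μ = ρ. Hence σ^(-1) = μ.

μ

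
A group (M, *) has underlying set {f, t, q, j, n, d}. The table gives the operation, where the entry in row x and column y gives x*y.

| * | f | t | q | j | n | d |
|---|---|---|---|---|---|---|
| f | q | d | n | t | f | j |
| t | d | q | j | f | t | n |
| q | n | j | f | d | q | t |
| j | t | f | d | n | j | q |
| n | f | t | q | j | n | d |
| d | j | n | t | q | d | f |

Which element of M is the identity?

The identity e satisfies e*x = x for all x, so its row in the table reproduces the column headers.
Row n reads: f, t, q, j, n, d — exactly the header order. So n is the identity.
(Structurally, M here is isomorphic to the cyclic group Z_6.)

n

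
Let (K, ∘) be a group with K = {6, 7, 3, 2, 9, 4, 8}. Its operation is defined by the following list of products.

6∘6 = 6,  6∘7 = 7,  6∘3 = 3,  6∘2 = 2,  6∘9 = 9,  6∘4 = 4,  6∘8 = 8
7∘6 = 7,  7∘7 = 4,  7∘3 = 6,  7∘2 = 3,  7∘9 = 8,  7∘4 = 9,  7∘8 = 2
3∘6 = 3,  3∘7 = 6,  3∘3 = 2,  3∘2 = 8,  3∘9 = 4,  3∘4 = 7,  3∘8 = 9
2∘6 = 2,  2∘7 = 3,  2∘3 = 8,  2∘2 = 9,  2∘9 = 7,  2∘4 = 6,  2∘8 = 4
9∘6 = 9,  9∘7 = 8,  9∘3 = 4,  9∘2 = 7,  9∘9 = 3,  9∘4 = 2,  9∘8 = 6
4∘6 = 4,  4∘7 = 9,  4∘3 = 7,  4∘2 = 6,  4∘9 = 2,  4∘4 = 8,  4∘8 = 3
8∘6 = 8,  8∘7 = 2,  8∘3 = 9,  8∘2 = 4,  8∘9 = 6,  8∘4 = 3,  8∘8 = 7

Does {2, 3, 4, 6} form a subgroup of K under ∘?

No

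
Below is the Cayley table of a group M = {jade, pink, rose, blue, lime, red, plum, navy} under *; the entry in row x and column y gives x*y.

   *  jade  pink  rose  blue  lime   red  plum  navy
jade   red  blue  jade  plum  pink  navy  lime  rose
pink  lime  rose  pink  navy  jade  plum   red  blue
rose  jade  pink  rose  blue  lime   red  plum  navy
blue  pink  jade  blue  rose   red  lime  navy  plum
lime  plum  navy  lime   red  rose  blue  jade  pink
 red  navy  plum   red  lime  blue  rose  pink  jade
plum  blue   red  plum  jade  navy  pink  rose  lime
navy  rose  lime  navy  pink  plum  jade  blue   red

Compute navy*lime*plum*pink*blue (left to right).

navy*lime = plum
plum*plum = rose
rose*pink = pink
pink*blue = navy

navy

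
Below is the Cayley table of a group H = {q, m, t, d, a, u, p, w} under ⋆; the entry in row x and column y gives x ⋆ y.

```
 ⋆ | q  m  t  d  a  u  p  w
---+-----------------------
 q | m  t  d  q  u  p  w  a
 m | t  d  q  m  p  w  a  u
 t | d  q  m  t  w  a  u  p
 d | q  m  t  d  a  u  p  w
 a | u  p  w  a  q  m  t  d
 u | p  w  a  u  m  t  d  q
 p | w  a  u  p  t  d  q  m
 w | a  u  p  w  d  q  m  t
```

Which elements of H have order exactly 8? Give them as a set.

Identity is d. Compute the order of each non-identity element by repeated multiplication:
  q: q → m → t → d  (order 4)
  m: m → d  (order 2)
  t: t → m → q → d  (order 4)
  a: a → q → u → m → p → t → w → d  (order 8)
  u: u → t → a → m → w → q → p → d  (order 8)
  p: p → q → w → m → a → t → u → d  (order 8)
  w: w → t → p → m → u → q → a → d  (order 8)
Elements of order 8: {a, p, u, w}.

{a, p, u, w}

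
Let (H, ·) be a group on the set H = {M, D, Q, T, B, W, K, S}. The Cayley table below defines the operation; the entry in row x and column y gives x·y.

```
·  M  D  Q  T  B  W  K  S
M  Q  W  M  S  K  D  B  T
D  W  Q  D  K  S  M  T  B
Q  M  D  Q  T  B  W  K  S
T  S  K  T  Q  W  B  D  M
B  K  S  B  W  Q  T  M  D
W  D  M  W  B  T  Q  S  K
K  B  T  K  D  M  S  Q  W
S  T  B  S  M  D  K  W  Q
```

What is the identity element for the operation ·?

The identity e satisfies e·x = x for all x, so its row in the table reproduces the column headers.
Row Q reads: M, D, Q, T, B, W, K, S — exactly the header order. So Q is the identity.

Q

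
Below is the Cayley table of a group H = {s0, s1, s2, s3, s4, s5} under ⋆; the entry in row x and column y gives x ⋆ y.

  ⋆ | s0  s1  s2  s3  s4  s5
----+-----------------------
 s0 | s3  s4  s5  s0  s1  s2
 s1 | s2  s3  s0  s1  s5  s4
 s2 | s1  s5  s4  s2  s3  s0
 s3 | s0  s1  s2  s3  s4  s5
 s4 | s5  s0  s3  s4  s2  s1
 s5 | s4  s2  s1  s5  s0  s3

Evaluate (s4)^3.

s4^1 = s4
s4^2 = s4 ⋆ s4 = s2
s4^3 = s2 ⋆ s4 = s3

s3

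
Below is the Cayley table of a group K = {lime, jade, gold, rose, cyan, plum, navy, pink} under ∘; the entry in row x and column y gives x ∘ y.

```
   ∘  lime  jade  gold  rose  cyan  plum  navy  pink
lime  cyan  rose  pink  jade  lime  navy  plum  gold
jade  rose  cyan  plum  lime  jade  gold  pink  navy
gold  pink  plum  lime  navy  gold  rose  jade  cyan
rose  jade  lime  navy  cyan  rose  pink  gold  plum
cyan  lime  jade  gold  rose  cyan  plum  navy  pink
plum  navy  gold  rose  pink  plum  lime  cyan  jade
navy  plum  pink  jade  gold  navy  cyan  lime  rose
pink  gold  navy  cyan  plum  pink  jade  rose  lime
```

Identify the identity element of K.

cyan

The identity e satisfies e ∘ x = x for all x, so its row in the table reproduces the column headers.
Row cyan reads: lime, jade, gold, rose, cyan, plum, navy, pink — exactly the header order. So cyan is the identity.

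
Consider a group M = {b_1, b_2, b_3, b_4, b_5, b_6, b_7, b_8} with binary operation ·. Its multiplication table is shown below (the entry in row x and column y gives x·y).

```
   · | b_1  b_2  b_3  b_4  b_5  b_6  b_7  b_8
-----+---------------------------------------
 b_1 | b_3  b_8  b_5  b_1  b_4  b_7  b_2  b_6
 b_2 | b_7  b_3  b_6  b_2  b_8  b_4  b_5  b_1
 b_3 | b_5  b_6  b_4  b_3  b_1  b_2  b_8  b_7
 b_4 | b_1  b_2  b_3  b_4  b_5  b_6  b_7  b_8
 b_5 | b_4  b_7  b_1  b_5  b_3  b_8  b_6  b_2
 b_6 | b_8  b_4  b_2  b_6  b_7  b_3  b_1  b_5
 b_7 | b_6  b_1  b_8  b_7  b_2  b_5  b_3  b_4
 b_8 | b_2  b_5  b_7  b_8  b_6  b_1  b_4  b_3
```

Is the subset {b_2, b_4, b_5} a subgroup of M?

b_2·b_2 = b_3, which is not in {b_2, b_4, b_5}.
The subset is not closed under ·, so it is not a subgroup.
(Structurally, M here is isomorphic to the quaternion group Q_8.)

No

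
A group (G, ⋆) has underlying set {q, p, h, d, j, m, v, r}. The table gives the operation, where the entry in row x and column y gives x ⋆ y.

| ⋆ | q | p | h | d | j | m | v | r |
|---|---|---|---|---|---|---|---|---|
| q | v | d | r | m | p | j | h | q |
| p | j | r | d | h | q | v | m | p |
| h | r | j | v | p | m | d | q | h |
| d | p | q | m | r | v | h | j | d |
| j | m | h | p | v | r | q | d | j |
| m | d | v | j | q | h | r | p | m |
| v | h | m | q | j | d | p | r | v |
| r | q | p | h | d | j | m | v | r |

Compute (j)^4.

r

j^1 = j
j^2 = j ⋆ j = r
j^3 = r ⋆ j = j
j^4 = j ⋆ j = r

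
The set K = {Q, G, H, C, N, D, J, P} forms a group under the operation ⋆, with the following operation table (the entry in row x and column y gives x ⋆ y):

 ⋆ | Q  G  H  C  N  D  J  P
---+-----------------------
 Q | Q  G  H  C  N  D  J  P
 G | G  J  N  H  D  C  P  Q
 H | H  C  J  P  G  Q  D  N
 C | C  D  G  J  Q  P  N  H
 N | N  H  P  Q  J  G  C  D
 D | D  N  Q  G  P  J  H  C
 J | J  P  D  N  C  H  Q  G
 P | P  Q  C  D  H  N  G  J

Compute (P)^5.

P

P^1 = P
P^2 = P ⋆ P = J
P^3 = J ⋆ P = G
P^4 = G ⋆ P = Q
P^5 = Q ⋆ P = P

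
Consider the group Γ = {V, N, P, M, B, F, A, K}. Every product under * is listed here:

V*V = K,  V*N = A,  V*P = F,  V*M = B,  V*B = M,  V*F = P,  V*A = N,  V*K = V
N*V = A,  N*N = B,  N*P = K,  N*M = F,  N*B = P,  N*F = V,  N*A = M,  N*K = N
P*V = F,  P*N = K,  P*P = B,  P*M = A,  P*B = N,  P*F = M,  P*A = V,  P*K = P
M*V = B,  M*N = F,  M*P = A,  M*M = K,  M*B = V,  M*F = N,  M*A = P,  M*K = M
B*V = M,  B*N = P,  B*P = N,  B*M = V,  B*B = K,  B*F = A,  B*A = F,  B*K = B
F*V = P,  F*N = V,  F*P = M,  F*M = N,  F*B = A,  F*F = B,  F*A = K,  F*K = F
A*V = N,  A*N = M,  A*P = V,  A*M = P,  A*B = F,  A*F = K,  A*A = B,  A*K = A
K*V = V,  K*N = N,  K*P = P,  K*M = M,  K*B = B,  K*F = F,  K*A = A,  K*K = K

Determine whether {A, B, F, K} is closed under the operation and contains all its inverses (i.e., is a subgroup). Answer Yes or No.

Yes

{A, B, F, K} contains the identity K.
Checking products: every product of two elements of {A, B, F, K} (read from the table) lies in {A, B, F, K}, so the set is closed.
In a finite group, a nonempty closed subset is a subgroup. So {A, B, F, K} ≤ Γ.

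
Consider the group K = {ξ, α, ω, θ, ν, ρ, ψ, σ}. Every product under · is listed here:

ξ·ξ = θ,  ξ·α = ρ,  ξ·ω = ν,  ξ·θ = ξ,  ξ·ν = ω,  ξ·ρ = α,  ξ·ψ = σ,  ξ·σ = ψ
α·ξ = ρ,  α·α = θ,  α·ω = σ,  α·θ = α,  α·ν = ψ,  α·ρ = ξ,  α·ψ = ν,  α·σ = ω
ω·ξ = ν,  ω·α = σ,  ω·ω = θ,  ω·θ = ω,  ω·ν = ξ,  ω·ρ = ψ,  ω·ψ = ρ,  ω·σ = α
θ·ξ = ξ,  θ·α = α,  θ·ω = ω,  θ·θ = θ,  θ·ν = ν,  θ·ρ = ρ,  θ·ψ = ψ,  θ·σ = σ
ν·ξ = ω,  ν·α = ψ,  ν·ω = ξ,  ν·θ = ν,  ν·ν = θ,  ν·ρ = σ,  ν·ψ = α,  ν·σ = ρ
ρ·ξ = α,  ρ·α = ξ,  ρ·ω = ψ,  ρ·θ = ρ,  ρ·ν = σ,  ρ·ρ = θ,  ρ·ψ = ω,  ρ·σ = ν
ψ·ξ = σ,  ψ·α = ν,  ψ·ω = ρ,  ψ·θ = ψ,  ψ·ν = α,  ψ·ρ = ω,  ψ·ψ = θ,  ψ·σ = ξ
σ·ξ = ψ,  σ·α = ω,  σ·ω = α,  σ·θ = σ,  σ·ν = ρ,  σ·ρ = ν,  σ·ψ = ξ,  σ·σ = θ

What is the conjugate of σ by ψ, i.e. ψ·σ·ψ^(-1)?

σ

The identity is θ. In row ψ, the entry θ sits in column ψ, so ψ^(-1) = ψ.
ψ·σ = ξ
ξ·ψ = σ
(Structurally, K here is isomorphic to the elementary abelian group (Z_2)^3.)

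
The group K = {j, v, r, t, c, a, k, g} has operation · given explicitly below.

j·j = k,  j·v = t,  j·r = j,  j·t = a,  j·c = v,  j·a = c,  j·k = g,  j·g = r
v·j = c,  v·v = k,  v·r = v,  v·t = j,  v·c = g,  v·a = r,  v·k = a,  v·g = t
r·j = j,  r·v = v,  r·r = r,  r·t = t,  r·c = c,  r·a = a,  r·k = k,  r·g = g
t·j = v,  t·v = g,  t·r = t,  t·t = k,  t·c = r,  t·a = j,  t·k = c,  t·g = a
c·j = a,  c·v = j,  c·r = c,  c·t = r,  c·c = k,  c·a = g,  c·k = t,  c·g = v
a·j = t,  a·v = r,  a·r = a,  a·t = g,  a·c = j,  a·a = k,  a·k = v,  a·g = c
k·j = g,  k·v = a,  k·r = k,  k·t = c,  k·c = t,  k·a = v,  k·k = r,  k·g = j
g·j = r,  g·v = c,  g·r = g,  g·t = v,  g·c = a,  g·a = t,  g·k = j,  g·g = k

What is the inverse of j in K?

First locate the identity: row r matches the header, so r is the identity.
Scan row j for r: j·g = r. Hence j^(-1) = g.

g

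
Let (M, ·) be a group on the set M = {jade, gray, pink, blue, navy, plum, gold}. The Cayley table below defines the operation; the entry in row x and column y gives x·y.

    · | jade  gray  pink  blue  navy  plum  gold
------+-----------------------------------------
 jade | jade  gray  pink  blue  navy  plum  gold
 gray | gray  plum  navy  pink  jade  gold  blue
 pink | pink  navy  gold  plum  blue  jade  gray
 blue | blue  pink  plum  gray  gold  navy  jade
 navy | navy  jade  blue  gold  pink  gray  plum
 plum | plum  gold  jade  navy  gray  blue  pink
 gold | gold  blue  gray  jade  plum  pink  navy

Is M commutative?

Check whether the table is symmetric across its main diagonal.
Every entry (row x, col y) equals the entry (row y, col x), so M is abelian.

Yes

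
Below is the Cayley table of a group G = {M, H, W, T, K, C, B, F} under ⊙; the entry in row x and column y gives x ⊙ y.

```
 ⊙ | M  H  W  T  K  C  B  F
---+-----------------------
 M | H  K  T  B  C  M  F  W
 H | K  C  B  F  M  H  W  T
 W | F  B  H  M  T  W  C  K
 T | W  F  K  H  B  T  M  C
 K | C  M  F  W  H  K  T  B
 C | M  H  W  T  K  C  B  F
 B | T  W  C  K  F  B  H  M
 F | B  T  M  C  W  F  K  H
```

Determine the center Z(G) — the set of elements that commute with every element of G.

An element z is central iff its row equals its column in the table.
For B: B ⊙ K = F ≠ T = K ⊙ B, so B ∉ Z.
Checking each element this way leaves Z(G) = {C, H}.

{C, H}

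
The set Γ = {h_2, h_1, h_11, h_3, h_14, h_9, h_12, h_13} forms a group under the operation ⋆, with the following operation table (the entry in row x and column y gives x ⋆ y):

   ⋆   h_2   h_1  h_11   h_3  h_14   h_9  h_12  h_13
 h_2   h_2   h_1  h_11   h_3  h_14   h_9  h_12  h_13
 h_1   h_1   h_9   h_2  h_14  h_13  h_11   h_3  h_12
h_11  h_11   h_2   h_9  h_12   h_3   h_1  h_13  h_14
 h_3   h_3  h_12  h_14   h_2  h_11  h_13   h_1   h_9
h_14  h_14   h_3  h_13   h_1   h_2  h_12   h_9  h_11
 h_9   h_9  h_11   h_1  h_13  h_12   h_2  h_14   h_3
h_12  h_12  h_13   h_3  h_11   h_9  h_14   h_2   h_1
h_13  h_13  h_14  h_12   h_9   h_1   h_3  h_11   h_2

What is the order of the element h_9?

The identity element is h_2 (its row matches the header).
h_9^1 = h_9
h_9^2 = h_9 ⋆ h_9 = h_2
The first power of h_9 equal to the identity is h_9^2, so ord(h_9) = 2.
(Structurally, Γ here is isomorphic to the dihedral group D_4.)

2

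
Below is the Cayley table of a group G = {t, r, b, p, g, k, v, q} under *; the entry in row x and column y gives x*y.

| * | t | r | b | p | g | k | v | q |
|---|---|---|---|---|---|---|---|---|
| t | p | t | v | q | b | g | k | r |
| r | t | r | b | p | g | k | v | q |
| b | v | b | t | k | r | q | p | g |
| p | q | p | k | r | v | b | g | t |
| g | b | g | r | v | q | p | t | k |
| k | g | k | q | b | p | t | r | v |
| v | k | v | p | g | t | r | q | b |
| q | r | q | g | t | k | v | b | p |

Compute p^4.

r

p^1 = p
p^2 = p*p = r
p^3 = r*p = p
p^4 = p*p = r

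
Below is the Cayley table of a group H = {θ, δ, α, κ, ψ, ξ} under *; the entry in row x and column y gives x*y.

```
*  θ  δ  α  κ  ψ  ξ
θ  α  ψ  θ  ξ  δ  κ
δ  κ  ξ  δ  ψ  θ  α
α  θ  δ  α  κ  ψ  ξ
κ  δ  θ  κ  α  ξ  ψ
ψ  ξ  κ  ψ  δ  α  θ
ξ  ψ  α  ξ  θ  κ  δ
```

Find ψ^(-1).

ψ

First locate the identity: row α matches the header, so α is the identity.
Scan row ψ for α: ψ*ψ = α. Hence ψ^(-1) = ψ.
(Structurally, H here is isomorphic to the symmetric group S_3.)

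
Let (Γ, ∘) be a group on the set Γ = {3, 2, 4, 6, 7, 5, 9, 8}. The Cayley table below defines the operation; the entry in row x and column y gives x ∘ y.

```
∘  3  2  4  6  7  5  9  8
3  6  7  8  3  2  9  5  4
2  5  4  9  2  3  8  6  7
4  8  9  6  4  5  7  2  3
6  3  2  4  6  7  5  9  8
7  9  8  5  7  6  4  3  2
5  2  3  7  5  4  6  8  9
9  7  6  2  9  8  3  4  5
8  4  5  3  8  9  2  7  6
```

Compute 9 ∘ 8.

Read row 9, column 8: 9 ∘ 8 = 5.

5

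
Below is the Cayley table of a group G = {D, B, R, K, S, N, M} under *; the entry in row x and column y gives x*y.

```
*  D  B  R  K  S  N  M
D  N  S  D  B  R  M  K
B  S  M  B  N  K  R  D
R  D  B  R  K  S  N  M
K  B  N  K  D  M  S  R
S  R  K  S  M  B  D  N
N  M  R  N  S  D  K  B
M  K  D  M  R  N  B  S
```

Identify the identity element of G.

R

The identity e satisfies e*x = x for all x, so its row in the table reproduces the column headers.
Row R reads: D, B, R, K, S, N, M — exactly the header order. So R is the identity.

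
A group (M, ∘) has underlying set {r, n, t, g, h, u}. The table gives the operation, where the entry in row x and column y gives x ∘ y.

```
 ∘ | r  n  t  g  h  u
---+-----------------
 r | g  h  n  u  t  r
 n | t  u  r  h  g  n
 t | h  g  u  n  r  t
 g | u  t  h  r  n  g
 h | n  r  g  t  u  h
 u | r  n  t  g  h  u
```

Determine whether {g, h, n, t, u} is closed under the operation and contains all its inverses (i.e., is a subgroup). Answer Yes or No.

g ∘ g = r, which is not in {g, h, n, t, u}.
The subset is not closed under ∘, so it is not a subgroup.

No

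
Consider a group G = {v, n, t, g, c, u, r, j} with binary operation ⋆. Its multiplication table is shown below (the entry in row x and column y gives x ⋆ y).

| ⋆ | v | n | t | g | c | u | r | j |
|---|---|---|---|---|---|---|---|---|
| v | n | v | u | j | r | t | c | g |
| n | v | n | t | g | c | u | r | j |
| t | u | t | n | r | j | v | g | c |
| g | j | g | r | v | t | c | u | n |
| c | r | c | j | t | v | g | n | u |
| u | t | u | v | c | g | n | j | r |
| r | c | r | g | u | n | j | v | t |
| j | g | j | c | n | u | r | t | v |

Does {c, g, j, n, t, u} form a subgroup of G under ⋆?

No

c ⋆ c = v, which is not in {c, g, j, n, t, u}.
The subset is not closed under ⋆, so it is not a subgroup.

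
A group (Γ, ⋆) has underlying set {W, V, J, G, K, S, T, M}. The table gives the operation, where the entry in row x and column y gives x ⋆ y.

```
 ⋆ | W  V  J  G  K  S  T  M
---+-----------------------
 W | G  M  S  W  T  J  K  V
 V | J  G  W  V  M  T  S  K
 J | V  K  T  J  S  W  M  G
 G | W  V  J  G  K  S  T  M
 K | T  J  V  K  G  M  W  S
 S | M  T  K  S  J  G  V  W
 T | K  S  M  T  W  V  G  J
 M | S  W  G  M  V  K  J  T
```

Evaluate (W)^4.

G

W^1 = W
W^2 = W ⋆ W = G
W^3 = G ⋆ W = W
W^4 = W ⋆ W = G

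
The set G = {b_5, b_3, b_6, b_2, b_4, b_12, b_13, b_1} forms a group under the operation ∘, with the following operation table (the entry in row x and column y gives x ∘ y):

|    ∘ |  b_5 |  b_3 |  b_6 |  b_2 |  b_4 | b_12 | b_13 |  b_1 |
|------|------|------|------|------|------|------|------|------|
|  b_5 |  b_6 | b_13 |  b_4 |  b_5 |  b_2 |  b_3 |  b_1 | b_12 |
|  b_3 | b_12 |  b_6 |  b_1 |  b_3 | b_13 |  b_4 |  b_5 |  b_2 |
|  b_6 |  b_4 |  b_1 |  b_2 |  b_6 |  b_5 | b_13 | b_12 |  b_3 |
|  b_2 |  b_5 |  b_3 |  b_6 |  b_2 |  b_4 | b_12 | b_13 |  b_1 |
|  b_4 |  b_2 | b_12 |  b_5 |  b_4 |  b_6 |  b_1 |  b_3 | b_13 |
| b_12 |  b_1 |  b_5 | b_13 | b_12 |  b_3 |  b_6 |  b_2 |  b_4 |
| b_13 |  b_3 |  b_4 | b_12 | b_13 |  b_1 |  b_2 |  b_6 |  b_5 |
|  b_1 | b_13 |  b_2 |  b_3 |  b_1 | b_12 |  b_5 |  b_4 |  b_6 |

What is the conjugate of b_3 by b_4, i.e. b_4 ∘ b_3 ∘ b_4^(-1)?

b_1

The identity is b_2. In row b_4, the entry b_2 sits in column b_5, so b_4^(-1) = b_5.
b_4 ∘ b_3 = b_12
b_12 ∘ b_5 = b_1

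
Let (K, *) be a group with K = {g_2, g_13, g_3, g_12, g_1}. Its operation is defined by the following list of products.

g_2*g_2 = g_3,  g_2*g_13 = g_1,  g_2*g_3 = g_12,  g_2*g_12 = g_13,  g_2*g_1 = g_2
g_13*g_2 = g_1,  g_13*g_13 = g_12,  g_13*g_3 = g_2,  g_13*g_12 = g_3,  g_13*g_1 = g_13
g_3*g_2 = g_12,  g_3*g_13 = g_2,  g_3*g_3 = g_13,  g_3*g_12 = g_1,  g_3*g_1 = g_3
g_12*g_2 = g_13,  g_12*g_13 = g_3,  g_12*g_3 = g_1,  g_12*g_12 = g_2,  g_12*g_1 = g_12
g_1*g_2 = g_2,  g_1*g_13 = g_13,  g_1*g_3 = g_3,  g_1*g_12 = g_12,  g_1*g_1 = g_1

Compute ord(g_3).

5

The identity element is g_1 (its row matches the header).
g_3^1 = g_3
g_3^2 = g_3*g_3 = g_13
g_3^3 = g_13*g_3 = g_2
g_3^4 = g_2*g_3 = g_12
g_3^5 = g_12*g_3 = g_1
The first power of g_3 equal to the identity is g_3^5, so ord(g_3) = 5.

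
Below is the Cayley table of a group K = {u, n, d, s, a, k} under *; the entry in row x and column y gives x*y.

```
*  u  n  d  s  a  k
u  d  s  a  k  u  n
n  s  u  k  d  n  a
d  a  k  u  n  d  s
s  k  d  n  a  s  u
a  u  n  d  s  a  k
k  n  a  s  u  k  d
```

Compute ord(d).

3

The identity element is a (its row matches the header).
d^1 = d
d^2 = d*d = u
d^3 = u*d = a
The first power of d equal to the identity is d^3, so ord(d) = 3.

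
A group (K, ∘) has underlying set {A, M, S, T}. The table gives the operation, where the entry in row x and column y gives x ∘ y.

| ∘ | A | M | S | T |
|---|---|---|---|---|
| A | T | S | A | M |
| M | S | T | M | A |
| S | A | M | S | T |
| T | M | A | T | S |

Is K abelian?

Yes

Check whether the table is symmetric across its main diagonal.
Every entry (row x, col y) equals the entry (row y, col x), so K is abelian.
(In fact K ≅ the cyclic group Z_4.)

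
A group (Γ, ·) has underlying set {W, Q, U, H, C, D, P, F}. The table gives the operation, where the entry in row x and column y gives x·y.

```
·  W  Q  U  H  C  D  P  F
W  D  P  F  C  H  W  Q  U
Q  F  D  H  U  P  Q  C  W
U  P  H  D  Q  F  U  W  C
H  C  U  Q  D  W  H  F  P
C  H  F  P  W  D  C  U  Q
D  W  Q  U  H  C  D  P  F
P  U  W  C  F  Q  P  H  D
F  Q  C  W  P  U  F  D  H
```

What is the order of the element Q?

2

The identity element is D (its row matches the header).
Q^1 = Q
Q^2 = Q·Q = D
The first power of Q equal to the identity is Q^2, so ord(Q) = 2.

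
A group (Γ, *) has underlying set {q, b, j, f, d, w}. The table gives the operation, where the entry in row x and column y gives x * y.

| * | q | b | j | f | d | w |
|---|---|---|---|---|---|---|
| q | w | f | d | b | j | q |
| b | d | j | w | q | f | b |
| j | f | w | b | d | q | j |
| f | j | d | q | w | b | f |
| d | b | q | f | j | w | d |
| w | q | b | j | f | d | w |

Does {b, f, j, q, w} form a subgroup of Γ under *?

b * q = d, which is not in {b, f, j, q, w}.
The subset is not closed under *, so it is not a subgroup.

No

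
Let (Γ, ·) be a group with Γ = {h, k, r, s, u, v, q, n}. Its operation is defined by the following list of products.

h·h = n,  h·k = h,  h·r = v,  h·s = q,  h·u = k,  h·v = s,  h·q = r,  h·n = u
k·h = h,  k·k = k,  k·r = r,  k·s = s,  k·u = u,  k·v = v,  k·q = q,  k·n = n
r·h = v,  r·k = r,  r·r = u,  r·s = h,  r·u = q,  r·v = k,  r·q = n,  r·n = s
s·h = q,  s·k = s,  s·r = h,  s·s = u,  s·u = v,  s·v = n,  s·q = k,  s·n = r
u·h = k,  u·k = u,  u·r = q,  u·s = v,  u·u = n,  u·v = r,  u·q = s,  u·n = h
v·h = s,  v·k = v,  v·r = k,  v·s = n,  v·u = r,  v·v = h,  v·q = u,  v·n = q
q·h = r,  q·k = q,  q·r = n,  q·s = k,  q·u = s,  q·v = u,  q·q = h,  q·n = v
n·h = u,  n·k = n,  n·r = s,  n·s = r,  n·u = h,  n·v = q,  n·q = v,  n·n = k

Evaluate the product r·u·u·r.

h

r·u = q
q·u = s
s·r = h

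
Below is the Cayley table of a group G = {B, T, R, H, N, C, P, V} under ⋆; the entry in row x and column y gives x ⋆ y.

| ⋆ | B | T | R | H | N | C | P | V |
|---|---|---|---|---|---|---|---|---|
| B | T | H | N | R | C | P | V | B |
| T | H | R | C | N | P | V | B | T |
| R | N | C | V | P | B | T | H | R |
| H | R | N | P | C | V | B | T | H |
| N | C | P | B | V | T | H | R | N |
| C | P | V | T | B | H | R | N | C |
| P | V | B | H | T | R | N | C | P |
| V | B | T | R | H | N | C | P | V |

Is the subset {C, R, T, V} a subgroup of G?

Yes

{C, R, T, V} contains the identity V.
Checking products: every product of two elements of {C, R, T, V} (read from the table) lies in {C, R, T, V}, so the set is closed.
In a finite group, a nonempty closed subset is a subgroup. So {C, R, T, V} ≤ G.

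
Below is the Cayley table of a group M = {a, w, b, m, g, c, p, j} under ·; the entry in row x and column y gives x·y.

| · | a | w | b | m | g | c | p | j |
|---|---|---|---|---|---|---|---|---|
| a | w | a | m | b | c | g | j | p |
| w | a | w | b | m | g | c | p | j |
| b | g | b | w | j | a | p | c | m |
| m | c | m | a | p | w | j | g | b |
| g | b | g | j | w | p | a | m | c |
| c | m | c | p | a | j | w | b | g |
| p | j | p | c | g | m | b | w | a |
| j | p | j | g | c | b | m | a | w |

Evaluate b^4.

w

b^1 = b
b^2 = b·b = w
b^3 = w·b = b
b^4 = b·b = w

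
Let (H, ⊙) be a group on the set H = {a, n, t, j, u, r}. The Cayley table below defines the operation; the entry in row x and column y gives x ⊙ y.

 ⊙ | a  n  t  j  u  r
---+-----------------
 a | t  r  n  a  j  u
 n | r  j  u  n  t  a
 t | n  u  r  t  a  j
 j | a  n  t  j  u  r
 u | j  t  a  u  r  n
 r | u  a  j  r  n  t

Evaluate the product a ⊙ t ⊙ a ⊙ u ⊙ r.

a ⊙ t = n
n ⊙ a = r
r ⊙ u = n
n ⊙ r = a

a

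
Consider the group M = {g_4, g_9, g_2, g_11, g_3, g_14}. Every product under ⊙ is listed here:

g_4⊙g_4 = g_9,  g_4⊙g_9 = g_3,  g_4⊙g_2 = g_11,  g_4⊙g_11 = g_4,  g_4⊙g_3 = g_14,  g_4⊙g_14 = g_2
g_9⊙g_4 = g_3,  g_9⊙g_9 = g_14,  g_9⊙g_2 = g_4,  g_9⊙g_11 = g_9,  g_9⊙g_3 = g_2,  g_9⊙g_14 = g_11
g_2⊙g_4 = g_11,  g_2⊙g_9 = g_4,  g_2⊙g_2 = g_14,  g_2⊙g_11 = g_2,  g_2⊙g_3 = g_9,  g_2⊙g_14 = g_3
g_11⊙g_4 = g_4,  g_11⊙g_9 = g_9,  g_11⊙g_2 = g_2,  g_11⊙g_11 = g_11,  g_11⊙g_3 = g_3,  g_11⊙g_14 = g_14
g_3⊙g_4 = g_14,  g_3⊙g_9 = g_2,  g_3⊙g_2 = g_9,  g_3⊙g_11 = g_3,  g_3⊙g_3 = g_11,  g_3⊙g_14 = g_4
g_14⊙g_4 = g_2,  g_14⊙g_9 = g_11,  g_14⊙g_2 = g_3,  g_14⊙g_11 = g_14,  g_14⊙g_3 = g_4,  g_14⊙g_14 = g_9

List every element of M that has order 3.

Identity is g_11. Compute the order of each non-identity element by repeated multiplication:
  g_4: g_4 → g_9 → g_3 → g_14 → g_2 → g_11  (order 6)
  g_9: g_9 → g_14 → g_11  (order 3)
  g_2: g_2 → g_14 → g_3 → g_9 → g_4 → g_11  (order 6)
  g_3: g_3 → g_11  (order 2)
  g_14: g_14 → g_9 → g_11  (order 3)
Elements of order 3: {g_14, g_9}.

{g_14, g_9}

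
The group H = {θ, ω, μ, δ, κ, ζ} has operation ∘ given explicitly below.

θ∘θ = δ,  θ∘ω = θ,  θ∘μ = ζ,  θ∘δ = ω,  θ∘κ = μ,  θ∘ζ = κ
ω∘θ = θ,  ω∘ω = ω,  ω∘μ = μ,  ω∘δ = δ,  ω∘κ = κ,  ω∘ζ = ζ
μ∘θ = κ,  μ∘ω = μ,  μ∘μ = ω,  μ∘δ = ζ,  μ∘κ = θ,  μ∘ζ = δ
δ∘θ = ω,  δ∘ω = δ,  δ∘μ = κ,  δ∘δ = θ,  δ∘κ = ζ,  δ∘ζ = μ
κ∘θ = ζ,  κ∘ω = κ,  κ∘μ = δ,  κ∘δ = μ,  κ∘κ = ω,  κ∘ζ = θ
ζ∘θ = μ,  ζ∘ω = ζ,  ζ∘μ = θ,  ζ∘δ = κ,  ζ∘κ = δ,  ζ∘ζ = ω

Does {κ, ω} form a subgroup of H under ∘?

Yes

{κ, ω} contains the identity ω.
Checking products: every product of two elements of {κ, ω} (read from the table) lies in {κ, ω}, so the set is closed.
In a finite group, a nonempty closed subset is a subgroup. So {κ, ω} ≤ H.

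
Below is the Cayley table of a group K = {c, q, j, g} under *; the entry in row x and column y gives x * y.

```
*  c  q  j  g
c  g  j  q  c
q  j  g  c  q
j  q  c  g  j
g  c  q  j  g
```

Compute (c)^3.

c^1 = c
c^2 = c * c = g
c^3 = g * c = c

c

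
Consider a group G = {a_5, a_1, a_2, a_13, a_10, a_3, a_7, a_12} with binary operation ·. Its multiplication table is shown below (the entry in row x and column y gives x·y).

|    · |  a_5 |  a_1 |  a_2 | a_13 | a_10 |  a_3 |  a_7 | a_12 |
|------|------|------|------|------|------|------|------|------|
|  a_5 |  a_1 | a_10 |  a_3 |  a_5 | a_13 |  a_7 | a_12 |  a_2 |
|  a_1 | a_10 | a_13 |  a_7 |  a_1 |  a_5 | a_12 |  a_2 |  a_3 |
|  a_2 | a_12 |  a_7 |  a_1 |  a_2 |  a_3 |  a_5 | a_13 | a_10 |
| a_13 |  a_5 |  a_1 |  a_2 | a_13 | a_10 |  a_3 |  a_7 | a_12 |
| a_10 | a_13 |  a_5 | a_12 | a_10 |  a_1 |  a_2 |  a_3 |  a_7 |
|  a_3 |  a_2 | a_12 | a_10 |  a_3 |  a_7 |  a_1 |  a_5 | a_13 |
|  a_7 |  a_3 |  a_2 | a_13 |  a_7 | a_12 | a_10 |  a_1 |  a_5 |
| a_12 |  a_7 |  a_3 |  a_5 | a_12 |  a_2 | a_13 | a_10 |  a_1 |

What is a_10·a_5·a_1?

a_1

a_10·a_5 = a_13
a_13·a_1 = a_1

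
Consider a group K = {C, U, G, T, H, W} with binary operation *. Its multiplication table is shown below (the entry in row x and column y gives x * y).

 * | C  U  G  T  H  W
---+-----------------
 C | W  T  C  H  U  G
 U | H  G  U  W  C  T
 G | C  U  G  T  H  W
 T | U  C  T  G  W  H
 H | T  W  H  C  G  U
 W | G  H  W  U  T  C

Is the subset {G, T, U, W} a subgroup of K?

W * W = C, which is not in {G, T, U, W}.
The subset is not closed under *, so it is not a subgroup.
(Structurally, K here is isomorphic to the symmetric group S_3.)

No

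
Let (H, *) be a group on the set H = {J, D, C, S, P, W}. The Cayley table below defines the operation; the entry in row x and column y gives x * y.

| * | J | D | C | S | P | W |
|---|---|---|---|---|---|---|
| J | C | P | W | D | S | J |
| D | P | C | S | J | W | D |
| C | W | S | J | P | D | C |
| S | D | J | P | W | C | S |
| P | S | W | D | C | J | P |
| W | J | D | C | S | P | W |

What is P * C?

Read row P, column C: P * C = D.

D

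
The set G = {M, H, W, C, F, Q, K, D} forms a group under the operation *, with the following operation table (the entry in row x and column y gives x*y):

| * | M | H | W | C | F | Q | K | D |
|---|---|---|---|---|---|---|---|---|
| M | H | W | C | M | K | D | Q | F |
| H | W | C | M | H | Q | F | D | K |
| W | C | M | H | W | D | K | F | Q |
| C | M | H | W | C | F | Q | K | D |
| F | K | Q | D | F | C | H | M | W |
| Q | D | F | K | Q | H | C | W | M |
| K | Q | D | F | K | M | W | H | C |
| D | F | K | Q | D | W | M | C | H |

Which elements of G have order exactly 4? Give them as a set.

{D, K, M, W}

Identity is C. Compute the order of each non-identity element by repeated multiplication:
  M: M → H → W → C  (order 4)
  H: H → C  (order 2)
  W: W → H → M → C  (order 4)
  F: F → C  (order 2)
  Q: Q → C  (order 2)
  K: K → H → D → C  (order 4)
  D: D → H → K → C  (order 4)
Elements of order 4: {D, K, M, W}.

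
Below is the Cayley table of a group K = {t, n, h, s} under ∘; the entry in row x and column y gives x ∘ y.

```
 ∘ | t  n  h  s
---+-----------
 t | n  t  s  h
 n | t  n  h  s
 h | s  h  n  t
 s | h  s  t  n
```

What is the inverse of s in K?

s

First locate the identity: row n matches the header, so n is the identity.
Scan row s for n: s ∘ s = n. Hence s^(-1) = s.
(Structurally, K here is isomorphic to the Klein four-group V_4.)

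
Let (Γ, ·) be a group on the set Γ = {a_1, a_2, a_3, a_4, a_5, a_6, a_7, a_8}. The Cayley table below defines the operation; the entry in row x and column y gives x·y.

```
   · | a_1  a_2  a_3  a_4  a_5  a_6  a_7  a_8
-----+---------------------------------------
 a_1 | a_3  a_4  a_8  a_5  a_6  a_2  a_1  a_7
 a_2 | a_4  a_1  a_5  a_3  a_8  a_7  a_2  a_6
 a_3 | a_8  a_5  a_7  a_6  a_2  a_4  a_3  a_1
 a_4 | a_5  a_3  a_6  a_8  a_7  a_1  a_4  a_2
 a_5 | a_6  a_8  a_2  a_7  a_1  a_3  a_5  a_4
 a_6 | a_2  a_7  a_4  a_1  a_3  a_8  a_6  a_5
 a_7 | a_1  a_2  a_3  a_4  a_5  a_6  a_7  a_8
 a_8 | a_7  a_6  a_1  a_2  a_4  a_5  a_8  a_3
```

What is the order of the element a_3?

2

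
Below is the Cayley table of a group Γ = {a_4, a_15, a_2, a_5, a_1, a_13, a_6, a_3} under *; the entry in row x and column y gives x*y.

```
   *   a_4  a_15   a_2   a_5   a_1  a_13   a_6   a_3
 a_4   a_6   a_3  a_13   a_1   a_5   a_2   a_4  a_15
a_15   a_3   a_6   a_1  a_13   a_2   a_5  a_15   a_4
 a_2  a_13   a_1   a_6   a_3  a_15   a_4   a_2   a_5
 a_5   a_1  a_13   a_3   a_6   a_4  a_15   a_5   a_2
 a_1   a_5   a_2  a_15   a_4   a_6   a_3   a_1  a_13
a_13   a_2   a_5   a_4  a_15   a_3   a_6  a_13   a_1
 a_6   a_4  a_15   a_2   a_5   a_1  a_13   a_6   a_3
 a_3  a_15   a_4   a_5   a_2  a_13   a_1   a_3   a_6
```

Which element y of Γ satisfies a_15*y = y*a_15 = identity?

First locate the identity: row a_6 matches the header, so a_6 is the identity.
Scan row a_15 for a_6: a_15*a_15 = a_6. Hence a_15^(-1) = a_15.
(Structurally, Γ here is isomorphic to the elementary abelian group (Z_2)^3.)

a_15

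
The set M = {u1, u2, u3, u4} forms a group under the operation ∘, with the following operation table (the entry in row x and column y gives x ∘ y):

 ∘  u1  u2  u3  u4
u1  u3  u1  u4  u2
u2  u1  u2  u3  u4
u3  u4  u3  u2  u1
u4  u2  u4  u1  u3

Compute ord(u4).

4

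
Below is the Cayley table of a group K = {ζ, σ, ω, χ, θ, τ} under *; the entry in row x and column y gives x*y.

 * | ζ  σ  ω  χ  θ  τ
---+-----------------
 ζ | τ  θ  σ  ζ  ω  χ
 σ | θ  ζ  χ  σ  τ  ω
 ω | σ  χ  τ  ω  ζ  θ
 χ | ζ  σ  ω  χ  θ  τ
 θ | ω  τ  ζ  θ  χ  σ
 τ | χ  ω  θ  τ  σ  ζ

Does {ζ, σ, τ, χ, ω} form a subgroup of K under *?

No

ω*τ = θ, which is not in {ζ, σ, τ, χ, ω}.
The subset is not closed under *, so it is not a subgroup.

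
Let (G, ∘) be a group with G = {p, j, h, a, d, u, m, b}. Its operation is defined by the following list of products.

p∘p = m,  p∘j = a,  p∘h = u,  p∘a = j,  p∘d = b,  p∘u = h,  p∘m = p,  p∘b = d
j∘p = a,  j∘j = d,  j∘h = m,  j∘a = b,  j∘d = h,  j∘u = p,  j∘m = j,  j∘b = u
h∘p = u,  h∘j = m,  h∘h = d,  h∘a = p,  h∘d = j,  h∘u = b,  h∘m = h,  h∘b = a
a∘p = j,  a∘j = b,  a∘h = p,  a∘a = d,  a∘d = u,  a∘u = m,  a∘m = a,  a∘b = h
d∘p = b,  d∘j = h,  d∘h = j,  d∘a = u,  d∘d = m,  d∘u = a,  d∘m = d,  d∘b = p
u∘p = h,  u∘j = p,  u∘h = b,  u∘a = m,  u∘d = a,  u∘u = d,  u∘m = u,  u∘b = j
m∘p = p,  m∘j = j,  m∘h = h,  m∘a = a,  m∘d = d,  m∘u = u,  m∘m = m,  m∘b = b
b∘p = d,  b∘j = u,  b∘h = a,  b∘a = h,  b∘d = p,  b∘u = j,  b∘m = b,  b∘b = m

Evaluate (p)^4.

p^1 = p
p^2 = p ∘ p = m
p^3 = m ∘ p = p
p^4 = p ∘ p = m

m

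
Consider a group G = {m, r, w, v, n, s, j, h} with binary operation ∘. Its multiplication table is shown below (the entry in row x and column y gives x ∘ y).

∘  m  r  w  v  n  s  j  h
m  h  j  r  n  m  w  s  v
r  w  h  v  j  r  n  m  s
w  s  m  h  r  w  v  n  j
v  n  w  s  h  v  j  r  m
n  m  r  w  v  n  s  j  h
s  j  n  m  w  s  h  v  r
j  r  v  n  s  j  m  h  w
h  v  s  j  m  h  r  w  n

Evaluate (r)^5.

r

r^1 = r
r^2 = r ∘ r = h
r^3 = h ∘ r = s
r^4 = s ∘ r = n
r^5 = n ∘ r = r
(Structurally, G here is isomorphic to the quaternion group Q_8.)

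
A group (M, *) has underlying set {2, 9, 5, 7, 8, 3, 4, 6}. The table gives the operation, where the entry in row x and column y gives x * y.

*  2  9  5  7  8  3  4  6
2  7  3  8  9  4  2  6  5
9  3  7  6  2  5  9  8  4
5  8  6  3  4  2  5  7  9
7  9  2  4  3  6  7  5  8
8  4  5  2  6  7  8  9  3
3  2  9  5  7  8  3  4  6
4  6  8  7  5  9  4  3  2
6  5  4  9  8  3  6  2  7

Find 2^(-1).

First locate the identity: row 3 matches the header, so 3 is the identity.
Scan row 2 for 3: 2 * 9 = 3. Hence 2^(-1) = 9.

9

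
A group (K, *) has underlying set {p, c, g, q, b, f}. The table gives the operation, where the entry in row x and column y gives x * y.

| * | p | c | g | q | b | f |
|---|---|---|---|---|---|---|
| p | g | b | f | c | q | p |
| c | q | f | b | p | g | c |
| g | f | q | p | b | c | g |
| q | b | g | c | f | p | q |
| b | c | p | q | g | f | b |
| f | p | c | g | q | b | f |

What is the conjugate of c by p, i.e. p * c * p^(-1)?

The identity is f. In row p, the entry f sits in column g, so p^(-1) = g.
p * c = b
b * g = q

q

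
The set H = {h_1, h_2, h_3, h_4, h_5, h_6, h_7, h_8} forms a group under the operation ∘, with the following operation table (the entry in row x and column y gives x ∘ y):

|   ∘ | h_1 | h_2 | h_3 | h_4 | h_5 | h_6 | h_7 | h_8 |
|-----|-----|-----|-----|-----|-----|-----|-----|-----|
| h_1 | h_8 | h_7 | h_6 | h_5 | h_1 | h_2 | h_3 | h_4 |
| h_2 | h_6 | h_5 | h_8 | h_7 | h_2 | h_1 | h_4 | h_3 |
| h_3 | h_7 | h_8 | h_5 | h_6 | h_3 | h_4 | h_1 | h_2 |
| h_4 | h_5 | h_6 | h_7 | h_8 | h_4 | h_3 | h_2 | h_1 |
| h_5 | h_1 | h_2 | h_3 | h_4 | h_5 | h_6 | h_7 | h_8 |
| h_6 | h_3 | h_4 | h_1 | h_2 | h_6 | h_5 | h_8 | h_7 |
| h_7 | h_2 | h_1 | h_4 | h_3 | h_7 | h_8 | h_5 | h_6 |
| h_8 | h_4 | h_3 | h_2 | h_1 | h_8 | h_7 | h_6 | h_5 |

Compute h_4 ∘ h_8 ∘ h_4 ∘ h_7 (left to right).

h_7

h_4 ∘ h_8 = h_1
h_1 ∘ h_4 = h_5
h_5 ∘ h_7 = h_7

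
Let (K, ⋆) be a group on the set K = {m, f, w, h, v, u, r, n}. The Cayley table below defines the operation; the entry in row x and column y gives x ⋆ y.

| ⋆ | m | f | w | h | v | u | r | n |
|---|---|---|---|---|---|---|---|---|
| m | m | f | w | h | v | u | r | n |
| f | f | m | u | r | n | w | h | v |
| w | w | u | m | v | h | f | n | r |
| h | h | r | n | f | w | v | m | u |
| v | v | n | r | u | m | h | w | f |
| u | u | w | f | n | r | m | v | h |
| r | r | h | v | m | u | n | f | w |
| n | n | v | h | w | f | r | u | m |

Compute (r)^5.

r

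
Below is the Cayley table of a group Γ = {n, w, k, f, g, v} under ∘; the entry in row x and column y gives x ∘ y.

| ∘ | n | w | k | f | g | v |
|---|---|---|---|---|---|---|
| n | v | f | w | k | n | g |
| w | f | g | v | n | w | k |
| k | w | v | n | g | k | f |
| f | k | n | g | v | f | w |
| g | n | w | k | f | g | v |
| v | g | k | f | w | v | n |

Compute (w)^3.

w

w^1 = w
w^2 = w ∘ w = g
w^3 = g ∘ w = w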